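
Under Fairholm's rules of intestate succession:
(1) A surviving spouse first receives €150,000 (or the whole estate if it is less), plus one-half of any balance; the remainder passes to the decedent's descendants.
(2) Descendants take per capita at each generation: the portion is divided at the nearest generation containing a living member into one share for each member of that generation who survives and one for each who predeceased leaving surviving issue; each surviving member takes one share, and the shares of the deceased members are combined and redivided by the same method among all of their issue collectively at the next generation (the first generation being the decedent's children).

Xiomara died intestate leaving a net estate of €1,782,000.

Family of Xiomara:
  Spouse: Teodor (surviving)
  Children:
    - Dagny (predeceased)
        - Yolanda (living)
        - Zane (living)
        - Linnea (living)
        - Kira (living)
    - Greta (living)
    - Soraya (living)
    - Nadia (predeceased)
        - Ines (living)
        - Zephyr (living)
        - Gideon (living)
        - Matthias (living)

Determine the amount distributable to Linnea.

Linnea receives €51,000.

Teodor first takes €150,000, leaving a balance of €1,632,000. Teodor then takes one-half of the balance (€816,000), for a total of €966,000. The remaining €816,000 passes to the descendants.
The descendants' portion (€816,000) is divided at the children's generation into 4 shares of €204,000. Greta and Soraya each take €204,000. The 2 shares of the deceased (Dagny and Nadia) are combined into a pool of €408,000.
That pool (€408,000) is divided at the grandchildren's generation equally among Yolanda, Zane, Linnea, Kira, Ines, Zephyr, Gideon, and Matthias: €51,000 each.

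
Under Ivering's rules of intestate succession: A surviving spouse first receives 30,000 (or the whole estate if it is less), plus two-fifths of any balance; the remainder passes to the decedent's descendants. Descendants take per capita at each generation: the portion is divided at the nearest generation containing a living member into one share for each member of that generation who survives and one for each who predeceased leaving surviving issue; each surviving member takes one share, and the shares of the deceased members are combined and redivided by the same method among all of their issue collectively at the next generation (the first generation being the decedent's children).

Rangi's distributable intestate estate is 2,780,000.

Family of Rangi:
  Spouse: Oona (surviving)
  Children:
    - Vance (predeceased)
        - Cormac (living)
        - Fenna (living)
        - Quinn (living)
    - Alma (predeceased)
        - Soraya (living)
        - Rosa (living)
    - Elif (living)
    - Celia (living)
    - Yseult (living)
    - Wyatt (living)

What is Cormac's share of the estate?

Oona first takes 30,000, leaving a balance of 2,750,000. Oona then takes two-fifths of the balance (1,100,000), for a total of 1,130,000. The remaining 1,650,000 passes to the descendants.
The descendants' portion (1,650,000) is divided at the children's generation into 6 shares of 275,000. Elif, Celia, Yseult, and Wyatt each take 275,000. The 2 shares of the deceased (Vance and Alma) are combined into a pool of 550,000.
That pool (550,000) is divided at the grandchildren's generation equally among Cormac, Fenna, Quinn, Soraya, and Rosa: 110,000 each.

Cormac receives 110,000.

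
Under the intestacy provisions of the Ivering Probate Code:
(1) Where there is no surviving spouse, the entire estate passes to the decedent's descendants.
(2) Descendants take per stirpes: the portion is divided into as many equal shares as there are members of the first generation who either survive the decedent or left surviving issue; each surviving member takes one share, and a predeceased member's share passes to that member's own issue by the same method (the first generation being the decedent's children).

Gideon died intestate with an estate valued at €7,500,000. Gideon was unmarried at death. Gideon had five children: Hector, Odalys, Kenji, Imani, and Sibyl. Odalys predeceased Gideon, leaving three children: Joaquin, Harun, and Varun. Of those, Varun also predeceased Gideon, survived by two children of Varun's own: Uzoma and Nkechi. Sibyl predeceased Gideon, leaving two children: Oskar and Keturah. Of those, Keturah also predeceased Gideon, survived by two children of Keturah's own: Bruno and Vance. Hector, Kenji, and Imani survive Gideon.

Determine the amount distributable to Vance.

Vance receives €375,000.

The entire €7,500,000 passes to the descendants.
That amount (€7,500,000) is divided into 5 shares of €1,500,000: Hector, Kenji, and Imani each take €1,500,000; Odalys's €1,500,000 share passes to Odalys's issue; Sibyl's €1,500,000 share passes to Sibyl's issue.
Odalys's share (€1,500,000) is divided into 3 shares of €500,000: Joaquin and Harun each take €500,000; Varun's €500,000 share passes to Varun's issue.
Varun's share (€500,000) is divided into 2 shares of €250,000: Uzoma and Nkechi each take €250,000.
Sibyl's share (€1,500,000) is divided into 2 shares of €750,000: Oskar takes €750,000; Keturah's €750,000 share passes to Keturah's issue.
Keturah's share (€750,000) is divided into 2 shares of €375,000: Bruno and Vance each take €375,000.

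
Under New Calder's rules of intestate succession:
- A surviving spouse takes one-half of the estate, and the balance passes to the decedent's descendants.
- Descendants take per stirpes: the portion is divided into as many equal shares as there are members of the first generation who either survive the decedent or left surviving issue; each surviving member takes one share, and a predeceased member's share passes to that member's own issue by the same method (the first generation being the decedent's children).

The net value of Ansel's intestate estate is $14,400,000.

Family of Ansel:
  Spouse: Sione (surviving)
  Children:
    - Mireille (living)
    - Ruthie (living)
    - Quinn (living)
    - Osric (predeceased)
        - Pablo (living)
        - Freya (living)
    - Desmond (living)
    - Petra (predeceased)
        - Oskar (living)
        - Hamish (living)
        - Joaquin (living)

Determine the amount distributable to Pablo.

Pablo receives $600,000.

Sione takes one-half of $14,400,000 = $7,200,000. The remaining $7,200,000 passes to the descendants.
The descendants' portion ($7,200,000) is divided into 6 shares of $1,200,000: Mireille, Ruthie, Quinn, and Desmond each take $1,200,000; Osric's $1,200,000 share passes to Osric's issue; Petra's $1,200,000 share passes to Petra's issue.
Osric's share ($1,200,000) is divided into 2 shares of $600,000: Pablo and Freya each take $600,000.
Petra's share ($1,200,000) is divided into 3 shares of $400,000: Oskar, Hamish, and Joaquin each take $400,000.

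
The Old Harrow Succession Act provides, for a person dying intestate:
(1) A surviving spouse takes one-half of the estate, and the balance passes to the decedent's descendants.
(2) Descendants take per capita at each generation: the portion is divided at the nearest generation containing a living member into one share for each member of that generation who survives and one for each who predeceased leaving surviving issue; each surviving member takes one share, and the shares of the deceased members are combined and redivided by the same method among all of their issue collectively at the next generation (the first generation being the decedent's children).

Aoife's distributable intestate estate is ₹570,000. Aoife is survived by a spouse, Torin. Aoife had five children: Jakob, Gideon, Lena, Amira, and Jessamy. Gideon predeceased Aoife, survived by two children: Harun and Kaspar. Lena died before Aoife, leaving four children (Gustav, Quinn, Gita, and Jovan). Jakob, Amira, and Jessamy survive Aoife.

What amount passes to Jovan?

Torin takes one-half of ₹570,000 = ₹285,000. The remaining ₹285,000 passes to the descendants.
The descendants' portion (₹285,000) is divided at the children's generation into 5 shares of ₹57,000. Jakob, Amira, and Jessamy each take ₹57,000. The 2 shares of the deceased (Gideon and Lena) are combined into a pool of ₹114,000.
That pool (₹114,000) is divided at the grandchildren's generation equally among Harun, Kaspar, Gustav, Quinn, Gita, and Jovan: ₹19,000 each.

Jovan receives ₹19,000.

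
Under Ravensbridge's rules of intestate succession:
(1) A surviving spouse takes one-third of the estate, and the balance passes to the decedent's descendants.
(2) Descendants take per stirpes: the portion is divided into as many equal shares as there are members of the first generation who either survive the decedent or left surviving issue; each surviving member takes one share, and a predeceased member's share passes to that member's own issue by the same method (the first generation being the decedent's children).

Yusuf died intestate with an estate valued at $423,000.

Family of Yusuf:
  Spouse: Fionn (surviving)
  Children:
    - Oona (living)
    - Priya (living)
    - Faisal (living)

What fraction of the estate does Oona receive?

Oona receives 2/9 of the estate.

Fionn takes one-third of $423,000 = $141,000. The remaining $282,000 passes to the descendants.
The descendants' portion ($282,000) is divided into 3 shares of $94,000: Oona, Priya, and Faisal each take $94,000.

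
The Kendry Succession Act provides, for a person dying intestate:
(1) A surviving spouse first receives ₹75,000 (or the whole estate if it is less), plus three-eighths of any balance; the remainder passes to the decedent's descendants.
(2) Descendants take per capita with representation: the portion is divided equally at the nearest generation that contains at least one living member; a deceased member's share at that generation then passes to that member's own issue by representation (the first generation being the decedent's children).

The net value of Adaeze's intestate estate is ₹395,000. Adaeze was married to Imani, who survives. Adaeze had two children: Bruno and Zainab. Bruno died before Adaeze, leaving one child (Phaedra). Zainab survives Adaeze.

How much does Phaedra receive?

Phaedra receives ₹100,000.

Imani first takes ₹75,000, leaving a balance of ₹320,000. Imani then takes three-eighths of the balance (₹120,000), for a total of ₹195,000. The remaining ₹200,000 passes to the descendants.
The descendants' portion (₹200,000) is divided into 2 shares of ₹100,000: Zainab takes ₹100,000; Bruno's ₹100,000 share passes to Bruno's issue.
Bruno's share (₹100,000) passes entirely to Phaedra.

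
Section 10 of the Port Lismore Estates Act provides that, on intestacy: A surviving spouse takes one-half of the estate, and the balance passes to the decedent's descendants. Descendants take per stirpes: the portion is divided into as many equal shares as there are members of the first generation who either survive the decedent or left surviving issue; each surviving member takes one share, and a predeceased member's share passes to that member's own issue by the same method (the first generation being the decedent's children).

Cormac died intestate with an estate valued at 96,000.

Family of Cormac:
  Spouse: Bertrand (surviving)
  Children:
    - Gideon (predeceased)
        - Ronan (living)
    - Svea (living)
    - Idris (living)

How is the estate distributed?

Bertrand takes one-half of 96,000 = 48,000. The remaining 48,000 passes to the descendants.
The descendants' portion (48,000) is divided into 3 shares of 16,000: Svea and Idris each take 16,000; Gideon's 16,000 share passes to Gideon's issue.
Gideon's share (16,000) passes entirely to Ronan.

Bertrand: 48,000; Ronan: 16,000; Svea: 16,000; Idris: 16,000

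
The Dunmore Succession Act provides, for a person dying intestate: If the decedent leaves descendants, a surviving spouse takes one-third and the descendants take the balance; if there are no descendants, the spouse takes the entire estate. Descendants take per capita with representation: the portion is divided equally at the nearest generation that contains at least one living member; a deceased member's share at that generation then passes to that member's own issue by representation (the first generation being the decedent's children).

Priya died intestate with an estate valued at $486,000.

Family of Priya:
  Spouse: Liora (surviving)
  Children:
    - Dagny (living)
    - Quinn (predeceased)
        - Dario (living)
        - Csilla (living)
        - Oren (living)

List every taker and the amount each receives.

Liora: $162,000; Dagny: $162,000; Dario: $54,000; Csilla: $54,000; Oren: $54,000

Liora takes one-third of $486,000 = $162,000. The remaining $324,000 passes to the descendants.
The descendants' portion ($324,000) is divided into 2 shares of $162,000: Dagny takes $162,000; Quinn's $162,000 share passes to Quinn's issue.
Quinn's share ($162,000) is divided into 3 shares of $54,000: Dario, Csilla, and Oren each take $54,000.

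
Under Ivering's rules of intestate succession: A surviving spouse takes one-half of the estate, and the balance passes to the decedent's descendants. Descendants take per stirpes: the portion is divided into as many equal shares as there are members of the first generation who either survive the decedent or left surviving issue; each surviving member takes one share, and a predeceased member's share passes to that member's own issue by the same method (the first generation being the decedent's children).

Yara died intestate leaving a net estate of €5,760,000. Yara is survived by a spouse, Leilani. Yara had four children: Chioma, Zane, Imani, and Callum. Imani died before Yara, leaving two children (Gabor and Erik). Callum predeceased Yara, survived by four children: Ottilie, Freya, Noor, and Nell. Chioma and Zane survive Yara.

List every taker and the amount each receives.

Leilani: €2,880,000; Chioma: €720,000; Zane: €720,000; Gabor: €360,000; Erik: €360,000; Ottilie: €180,000; Freya: €180,000; Noor: €180,000; Nell: €180,000

Leilani takes one-half of €5,760,000 = €2,880,000. The remaining €2,880,000 passes to the descendants.
The descendants' portion (€2,880,000) is divided into 4 shares of €720,000: Chioma and Zane each take €720,000; Imani's €720,000 share passes to Imani's issue; Callum's €720,000 share passes to Callum's issue.
Imani's share (€720,000) is divided into 2 shares of €360,000: Gabor and Erik each take €360,000.
Callum's share (€720,000) is divided into 4 shares of €180,000: Ottilie, Freya, Noor, and Nell each take €180,000.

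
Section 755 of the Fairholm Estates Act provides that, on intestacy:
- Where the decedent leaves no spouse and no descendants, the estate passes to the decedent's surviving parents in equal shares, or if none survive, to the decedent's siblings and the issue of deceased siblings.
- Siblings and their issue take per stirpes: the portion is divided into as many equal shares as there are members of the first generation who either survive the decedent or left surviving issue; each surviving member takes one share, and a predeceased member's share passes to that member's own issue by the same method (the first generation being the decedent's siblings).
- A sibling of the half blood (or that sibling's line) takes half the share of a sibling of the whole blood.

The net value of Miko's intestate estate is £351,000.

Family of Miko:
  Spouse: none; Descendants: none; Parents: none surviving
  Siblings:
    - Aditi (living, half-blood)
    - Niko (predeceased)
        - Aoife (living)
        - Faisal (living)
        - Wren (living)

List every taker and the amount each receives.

The entire £351,000 passes to the siblings and their issue.
Counting each half-blood sibling's line as half a unit, there are 3/2 units in £351,000, so one unit is £234,000. Whole-blood lines (Niko) take £234,000 each; half-blood lines (Aditi) take £117,000 each.
Niko's share (£234,000) is divided into 3 shares of £78,000: Aoife, Faisal, and Wren each take £78,000.

Aditi: £117,000; Aoife: £78,000; Faisal: £78,000; Wren: £78,000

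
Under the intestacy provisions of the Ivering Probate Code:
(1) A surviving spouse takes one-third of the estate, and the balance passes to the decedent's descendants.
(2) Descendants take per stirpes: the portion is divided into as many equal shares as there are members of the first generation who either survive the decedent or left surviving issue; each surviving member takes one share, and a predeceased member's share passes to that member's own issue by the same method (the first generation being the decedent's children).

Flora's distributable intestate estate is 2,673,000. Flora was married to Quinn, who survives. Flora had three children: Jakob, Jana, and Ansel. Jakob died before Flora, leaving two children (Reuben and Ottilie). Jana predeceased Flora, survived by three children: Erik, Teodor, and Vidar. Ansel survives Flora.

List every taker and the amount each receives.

Quinn takes one-third of 2,673,000 = 891,000. The remaining 1,782,000 passes to the descendants.
The descendants' portion (1,782,000) is divided into 3 shares of 594,000: Ansel takes 594,000; Jakob's 594,000 share passes to Jakob's issue; Jana's 594,000 share passes to Jana's issue.
Jakob's share (594,000) is divided into 2 shares of 297,000: Reuben and Ottilie each take 297,000.
Jana's share (594,000) is divided into 3 shares of 198,000: Erik, Teodor, and Vidar each take 198,000.

Quinn: 891,000; Reuben: 297,000; Ottilie: 297,000; Erik: 198,000; Teodor: 198,000; Vidar: 198,000; Ansel: 594,000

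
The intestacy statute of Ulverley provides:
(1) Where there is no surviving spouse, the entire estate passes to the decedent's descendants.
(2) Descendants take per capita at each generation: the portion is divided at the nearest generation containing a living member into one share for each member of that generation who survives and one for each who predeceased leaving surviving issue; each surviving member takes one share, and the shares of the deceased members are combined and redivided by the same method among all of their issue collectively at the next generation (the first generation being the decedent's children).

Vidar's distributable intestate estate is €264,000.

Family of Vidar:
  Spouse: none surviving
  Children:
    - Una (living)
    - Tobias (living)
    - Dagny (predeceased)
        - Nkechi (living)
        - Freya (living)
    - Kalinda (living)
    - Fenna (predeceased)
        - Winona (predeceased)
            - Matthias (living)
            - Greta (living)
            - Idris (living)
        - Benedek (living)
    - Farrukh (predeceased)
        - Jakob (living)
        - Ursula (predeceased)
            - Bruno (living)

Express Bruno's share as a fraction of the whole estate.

Bruno receives 1/24 of the estate.

The entire €264,000 passes to the descendants.
That amount (€264,000) is divided at the children's generation into 6 shares of €44,000. Una, Tobias, and Kalinda each take €44,000. The 3 shares of the deceased (Dagny, Fenna, and Farrukh) are combined into a pool of €132,000.
That pool (€132,000) is divided at the grandchildren's generation into 6 shares of €22,000. Nkechi, Freya, Benedek, and Jakob each take €22,000. The 2 shares of the deceased (Winona and Ursula) are combined into a pool of €44,000.
That pool (€44,000) is divided at the great-grandchildren's generation equally among Matthias, Greta, Idris, and Bruno: €11,000 each.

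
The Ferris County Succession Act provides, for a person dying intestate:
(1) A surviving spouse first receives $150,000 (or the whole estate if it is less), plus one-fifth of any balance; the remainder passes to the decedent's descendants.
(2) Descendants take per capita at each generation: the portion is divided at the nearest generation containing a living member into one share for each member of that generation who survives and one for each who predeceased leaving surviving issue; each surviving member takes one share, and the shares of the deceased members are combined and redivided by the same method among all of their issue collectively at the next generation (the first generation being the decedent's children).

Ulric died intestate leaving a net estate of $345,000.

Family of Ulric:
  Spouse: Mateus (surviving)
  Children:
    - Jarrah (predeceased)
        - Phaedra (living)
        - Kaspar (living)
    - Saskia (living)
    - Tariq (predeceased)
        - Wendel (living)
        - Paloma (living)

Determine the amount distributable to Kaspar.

Mateus first takes $150,000, leaving a balance of $195,000. Mateus then takes one-fifth of the balance ($39,000), for a total of $189,000. The remaining $156,000 passes to the descendants.
The descendants' portion ($156,000) is divided at the children's generation into 3 shares of $52,000. Saskia takes $52,000. The 2 shares of the deceased (Jarrah and Tariq) are combined into a pool of $104,000.
That pool ($104,000) is divided at the grandchildren's generation equally among Phaedra, Kaspar, Wendel, and Paloma: $26,000 each.

Kaspar receives $26,000.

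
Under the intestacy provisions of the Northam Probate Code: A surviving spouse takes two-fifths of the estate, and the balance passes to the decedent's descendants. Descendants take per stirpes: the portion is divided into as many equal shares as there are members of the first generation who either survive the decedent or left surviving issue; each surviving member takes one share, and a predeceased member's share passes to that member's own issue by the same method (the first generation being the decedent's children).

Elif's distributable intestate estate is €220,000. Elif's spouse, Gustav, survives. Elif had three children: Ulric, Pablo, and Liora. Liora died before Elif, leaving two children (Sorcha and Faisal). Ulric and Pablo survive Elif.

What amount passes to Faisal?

Gustav takes two-fifths of €220,000 = €88,000. The remaining €132,000 passes to the descendants.
The descendants' portion (€132,000) is divided into 3 shares of €44,000: Ulric and Pablo each take €44,000; Liora's €44,000 share passes to Liora's issue.
Liora's share (€44,000) is divided into 2 shares of €22,000: Sorcha and Faisal each take €22,000.

Faisal receives €22,000.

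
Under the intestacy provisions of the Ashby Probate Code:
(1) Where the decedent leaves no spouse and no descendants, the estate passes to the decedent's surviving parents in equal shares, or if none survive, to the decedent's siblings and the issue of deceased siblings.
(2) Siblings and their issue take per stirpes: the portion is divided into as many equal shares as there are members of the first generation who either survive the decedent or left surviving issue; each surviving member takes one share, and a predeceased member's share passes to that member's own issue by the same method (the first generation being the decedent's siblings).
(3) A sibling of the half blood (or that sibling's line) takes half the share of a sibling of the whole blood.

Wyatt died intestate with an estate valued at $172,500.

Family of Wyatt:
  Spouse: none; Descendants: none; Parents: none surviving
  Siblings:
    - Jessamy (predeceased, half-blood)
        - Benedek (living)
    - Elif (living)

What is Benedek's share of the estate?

Benedek receives $57,500.

The entire $172,500 passes to the siblings and their issue.
Counting each half-blood sibling's line as half a unit, there are 3/2 units in $172,500, so one unit is $115,000. Whole-blood lines (Elif) take $115,000 each; half-blood lines (Jessamy) take $57,500 each.
Jessamy's share ($57,500) passes entirely to Benedek.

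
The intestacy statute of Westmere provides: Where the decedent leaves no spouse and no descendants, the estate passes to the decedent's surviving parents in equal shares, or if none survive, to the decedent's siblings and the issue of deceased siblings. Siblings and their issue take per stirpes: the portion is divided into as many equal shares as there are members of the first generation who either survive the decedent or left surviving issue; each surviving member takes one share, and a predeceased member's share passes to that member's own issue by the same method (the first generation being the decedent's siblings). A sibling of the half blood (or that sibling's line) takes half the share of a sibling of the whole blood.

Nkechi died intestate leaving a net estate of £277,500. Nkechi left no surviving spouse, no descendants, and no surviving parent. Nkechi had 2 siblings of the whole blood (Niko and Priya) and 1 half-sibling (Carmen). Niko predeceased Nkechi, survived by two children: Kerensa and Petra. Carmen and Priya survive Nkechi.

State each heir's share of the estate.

The entire £277,500 passes to the siblings and their issue.
Counting each half-blood sibling's line as half a unit, there are 5/2 units in £277,500, so one unit is £111,000. Whole-blood lines (Niko and Priya) take £111,000 each; half-blood lines (Carmen) take £55,500 each.
Niko's share (£111,000) is divided into 2 shares of £55,500: Kerensa and Petra each take £55,500.

Carmen: £55,500; Kerensa: £55,500; Petra: £55,500; Priya: £111,000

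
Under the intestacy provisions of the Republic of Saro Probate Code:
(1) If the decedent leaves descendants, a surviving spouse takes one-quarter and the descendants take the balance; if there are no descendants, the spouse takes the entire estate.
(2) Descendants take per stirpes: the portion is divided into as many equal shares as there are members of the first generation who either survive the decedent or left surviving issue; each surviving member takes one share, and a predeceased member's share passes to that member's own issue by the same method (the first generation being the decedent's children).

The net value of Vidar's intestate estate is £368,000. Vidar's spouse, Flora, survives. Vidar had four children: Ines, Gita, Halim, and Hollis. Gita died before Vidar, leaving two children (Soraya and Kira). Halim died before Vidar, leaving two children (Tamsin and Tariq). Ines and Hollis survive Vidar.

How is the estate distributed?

Flora: £92,000; Ines: £69,000; Soraya: £34,500; Kira: £34,500; Tamsin: £34,500; Tariq: £34,500; Hollis: £69,000

Flora takes one-quarter of £368,000 = £92,000. The remaining £276,000 passes to the descendants.
The descendants' portion (£276,000) is divided into 4 shares of £69,000: Ines and Hollis each take £69,000; Gita's £69,000 share passes to Gita's issue; Halim's £69,000 share passes to Halim's issue.
Gita's share (£69,000) is divided into 2 shares of £34,500: Soraya and Kira each take £34,500.
Halim's share (£69,000) is divided into 2 shares of £34,500: Tamsin and Tariq each take £34,500.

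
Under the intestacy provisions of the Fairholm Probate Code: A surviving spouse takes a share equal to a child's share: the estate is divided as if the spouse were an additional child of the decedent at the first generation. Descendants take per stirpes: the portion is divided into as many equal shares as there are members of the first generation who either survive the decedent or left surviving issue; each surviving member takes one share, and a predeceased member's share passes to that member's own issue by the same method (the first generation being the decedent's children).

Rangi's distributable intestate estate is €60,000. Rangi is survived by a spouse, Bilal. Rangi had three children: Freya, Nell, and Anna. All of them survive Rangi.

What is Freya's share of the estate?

The spouse counts as an additional share at the children's level, so there are 4 primary shares of €15,000. Bilal takes one such share (€15,000).
The children's combined portion (€45,000) is divided into 3 shares of €15,000: Freya, Nell, and Anna each take €15,000.

Freya receives €15,000.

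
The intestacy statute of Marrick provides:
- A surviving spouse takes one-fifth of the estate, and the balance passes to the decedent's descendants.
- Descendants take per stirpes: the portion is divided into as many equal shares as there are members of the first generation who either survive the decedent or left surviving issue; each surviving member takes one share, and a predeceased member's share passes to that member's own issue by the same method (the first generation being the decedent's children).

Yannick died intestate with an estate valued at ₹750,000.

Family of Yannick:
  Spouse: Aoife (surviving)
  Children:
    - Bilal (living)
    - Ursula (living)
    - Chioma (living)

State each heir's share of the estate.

Aoife takes one-fifth of ₹750,000 = ₹150,000. The remaining ₹600,000 passes to the descendants.
The descendants' portion (₹600,000) is divided into 3 shares of ₹200,000: Bilal, Ursula, and Chioma each take ₹200,000.

Aoife: ₹150,000; Bilal: ₹200,000; Ursula: ₹200,000; Chioma: ₹200,000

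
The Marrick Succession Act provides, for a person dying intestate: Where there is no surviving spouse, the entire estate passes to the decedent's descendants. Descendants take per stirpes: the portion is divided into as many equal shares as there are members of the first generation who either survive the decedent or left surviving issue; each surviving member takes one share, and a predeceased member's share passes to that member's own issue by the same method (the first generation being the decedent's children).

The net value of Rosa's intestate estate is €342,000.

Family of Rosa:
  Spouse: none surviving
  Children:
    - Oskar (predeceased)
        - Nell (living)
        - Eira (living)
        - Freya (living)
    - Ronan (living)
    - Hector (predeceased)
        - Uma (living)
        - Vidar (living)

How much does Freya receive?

The entire €342,000 passes to the descendants.
That amount (€342,000) is divided into 3 shares of €114,000: Ronan takes €114,000; Oskar's €114,000 share passes to Oskar's issue; Hector's €114,000 share passes to Hector's issue.
Oskar's share (€114,000) is divided into 3 shares of €38,000: Nell, Eira, and Freya each take €38,000.
Hector's share (€114,000) is divided into 2 shares of €57,000: Uma and Vidar each take €57,000.

Freya receives €38,000.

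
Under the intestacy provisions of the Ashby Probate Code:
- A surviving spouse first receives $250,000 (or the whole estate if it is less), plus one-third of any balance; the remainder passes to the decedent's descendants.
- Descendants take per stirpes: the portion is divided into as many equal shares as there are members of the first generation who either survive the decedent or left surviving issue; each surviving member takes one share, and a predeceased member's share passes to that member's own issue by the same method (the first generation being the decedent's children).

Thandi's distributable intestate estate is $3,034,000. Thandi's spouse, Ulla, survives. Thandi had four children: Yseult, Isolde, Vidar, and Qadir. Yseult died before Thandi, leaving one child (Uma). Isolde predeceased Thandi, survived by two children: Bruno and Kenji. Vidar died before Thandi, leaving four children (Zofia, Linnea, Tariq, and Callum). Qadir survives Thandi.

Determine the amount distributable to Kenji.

Kenji receives $232,000.

Ulla first takes $250,000, leaving a balance of $2,784,000. Ulla then takes one-third of the balance ($928,000), for a total of $1,178,000. The remaining $1,856,000 passes to the descendants.
The descendants' portion ($1,856,000) is divided into 4 shares of $464,000: Qadir takes $464,000; Yseult's $464,000 share passes to Yseult's issue; Isolde's $464,000 share passes to Isolde's issue; Vidar's $464,000 share passes to Vidar's issue.
Yseult's share ($464,000) passes entirely to Uma.
Isolde's share ($464,000) is divided into 2 shares of $232,000: Bruno and Kenji each take $232,000.
Vidar's share ($464,000) is divided into 4 shares of $116,000: Zofia, Linnea, Tariq, and Callum each take $116,000.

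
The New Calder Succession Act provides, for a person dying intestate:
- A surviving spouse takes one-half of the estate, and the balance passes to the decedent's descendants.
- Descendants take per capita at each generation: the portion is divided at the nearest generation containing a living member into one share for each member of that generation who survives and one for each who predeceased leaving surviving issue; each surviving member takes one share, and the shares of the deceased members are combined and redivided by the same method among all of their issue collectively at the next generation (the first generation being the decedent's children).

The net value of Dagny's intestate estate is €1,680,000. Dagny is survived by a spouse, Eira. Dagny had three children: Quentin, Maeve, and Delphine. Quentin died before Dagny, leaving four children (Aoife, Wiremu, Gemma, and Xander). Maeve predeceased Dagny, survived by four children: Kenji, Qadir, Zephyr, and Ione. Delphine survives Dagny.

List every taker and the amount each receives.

Eira: €840,000; Aoife: €70,000; Wiremu: €70,000; Gemma: €70,000; Xander: €70,000; Kenji: €70,000; Qadir: €70,000; Zephyr: €70,000; Ione: €70,000; Delphine: €280,000

Eira takes one-half of €1,680,000 = €840,000. The remaining €840,000 passes to the descendants.
The descendants' portion (€840,000) is divided at the children's generation into 3 shares of €280,000. Delphine takes €280,000. The 2 shares of the deceased (Quentin and Maeve) are combined into a pool of €560,000.
That pool (€560,000) is divided at the grandchildren's generation equally among Aoife, Wiremu, Gemma, Xander, Kenji, Qadir, Zephyr, and Ione: €70,000 each.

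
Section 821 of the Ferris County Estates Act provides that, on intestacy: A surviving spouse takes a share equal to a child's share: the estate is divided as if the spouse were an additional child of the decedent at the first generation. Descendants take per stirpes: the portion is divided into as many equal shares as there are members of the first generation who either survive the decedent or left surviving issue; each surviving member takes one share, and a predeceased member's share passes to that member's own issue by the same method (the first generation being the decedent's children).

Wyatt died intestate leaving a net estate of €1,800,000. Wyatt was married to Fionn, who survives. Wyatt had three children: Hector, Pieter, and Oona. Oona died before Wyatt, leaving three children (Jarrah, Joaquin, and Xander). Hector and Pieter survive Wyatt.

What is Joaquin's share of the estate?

Joaquin receives €150,000.

The spouse counts as an additional share at the children's level, so there are 4 primary shares of €450,000. Fionn takes one such share (€450,000).
The children's combined portion (€1,350,000) is divided into 3 shares of €450,000: Hector and Pieter each take €450,000; Oona's €450,000 share passes to Oona's issue.
Oona's share (€450,000) is divided into 3 shares of €150,000: Jarrah, Joaquin, and Xander each take €150,000.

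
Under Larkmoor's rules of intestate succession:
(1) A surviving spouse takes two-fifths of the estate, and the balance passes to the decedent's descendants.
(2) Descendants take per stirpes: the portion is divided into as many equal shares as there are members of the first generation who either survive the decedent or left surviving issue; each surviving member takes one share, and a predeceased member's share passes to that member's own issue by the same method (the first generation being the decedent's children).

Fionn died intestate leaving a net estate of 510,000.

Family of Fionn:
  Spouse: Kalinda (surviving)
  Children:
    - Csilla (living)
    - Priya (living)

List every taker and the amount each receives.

Kalinda takes two-fifths of 510,000 = 204,000. The remaining 306,000 passes to the descendants.
The descendants' portion (306,000) is divided into 2 shares of 153,000: Csilla and Priya each take 153,000.

Kalinda: 204,000; Csilla: 153,000; Priya: 153,000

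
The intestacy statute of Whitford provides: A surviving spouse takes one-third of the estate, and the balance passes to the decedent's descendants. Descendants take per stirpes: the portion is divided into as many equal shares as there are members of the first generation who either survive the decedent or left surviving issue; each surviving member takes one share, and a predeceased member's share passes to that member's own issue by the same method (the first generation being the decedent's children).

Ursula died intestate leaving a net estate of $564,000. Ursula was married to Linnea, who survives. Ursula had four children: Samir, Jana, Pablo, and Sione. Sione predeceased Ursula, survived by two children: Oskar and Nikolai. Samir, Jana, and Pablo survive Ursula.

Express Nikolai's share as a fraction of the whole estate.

Linnea takes one-third of $564,000 = $188,000. The remaining $376,000 passes to the descendants.
The descendants' portion ($376,000) is divided into 4 shares of $94,000: Samir, Jana, and Pablo each take $94,000; Sione's $94,000 share passes to Sione's issue.
Sione's share ($94,000) is divided into 2 shares of $47,000: Oskar and Nikolai each take $47,000.

Nikolai receives 1/12 of the estate.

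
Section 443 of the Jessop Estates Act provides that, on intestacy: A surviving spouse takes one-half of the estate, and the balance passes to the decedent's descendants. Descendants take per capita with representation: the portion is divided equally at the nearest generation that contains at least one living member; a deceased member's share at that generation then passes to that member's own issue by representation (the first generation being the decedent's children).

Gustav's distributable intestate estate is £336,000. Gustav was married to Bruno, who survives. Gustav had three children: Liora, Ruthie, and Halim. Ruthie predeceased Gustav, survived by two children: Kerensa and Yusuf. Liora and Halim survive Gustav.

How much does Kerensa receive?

Bruno takes one-half of £336,000 = £168,000. The remaining £168,000 passes to the descendants.
The descendants' portion (£168,000) is divided into 3 shares of £56,000: Liora and Halim each take £56,000; Ruthie's £56,000 share passes to Ruthie's issue.
Ruthie's share (£56,000) is divided into 2 shares of £28,000: Kerensa and Yusuf each take £28,000.

Kerensa receives £28,000.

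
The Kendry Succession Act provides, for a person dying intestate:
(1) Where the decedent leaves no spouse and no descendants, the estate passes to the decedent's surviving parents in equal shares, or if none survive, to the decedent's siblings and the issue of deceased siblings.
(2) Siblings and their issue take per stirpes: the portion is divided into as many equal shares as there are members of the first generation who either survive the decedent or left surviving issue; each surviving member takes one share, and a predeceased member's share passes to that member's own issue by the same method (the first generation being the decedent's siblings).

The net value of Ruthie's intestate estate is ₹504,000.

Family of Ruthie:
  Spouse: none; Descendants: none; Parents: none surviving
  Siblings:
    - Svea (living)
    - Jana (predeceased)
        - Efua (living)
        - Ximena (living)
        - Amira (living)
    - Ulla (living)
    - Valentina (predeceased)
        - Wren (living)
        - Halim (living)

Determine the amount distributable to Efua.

Efua receives ₹42,000.

The entire ₹504,000 passes to the siblings and their issue.
That amount (₹504,000) is divided into 4 shares of ₹126,000: Svea and Ulla each take ₹126,000; Jana's ₹126,000 share passes to Jana's issue; Valentina's ₹126,000 share passes to Valentina's issue.
Jana's share (₹126,000) is divided into 3 shares of ₹42,000: Efua, Ximena, and Amira each take ₹42,000.
Valentina's share (₹126,000) is divided into 2 shares of ₹63,000: Wren and Halim each take ₹63,000.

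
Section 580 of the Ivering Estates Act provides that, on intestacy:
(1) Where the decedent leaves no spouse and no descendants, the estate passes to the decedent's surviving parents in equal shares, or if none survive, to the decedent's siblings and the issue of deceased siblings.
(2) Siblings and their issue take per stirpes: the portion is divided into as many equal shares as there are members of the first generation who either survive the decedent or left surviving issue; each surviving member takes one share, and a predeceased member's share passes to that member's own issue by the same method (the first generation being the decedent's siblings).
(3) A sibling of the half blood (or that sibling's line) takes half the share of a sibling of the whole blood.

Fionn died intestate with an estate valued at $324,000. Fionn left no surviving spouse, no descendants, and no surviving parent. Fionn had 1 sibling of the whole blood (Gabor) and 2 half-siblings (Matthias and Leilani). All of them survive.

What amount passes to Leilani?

The entire $324,000 passes to the siblings and their issue.
Counting each half-blood sibling's line as half a unit, there are 2 units in $324,000, so one unit is $162,000. Whole-blood lines (Gabor) take $162,000 each; half-blood lines (Matthias and Leilani) take $81,000 each.

Leilani receives $81,000.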